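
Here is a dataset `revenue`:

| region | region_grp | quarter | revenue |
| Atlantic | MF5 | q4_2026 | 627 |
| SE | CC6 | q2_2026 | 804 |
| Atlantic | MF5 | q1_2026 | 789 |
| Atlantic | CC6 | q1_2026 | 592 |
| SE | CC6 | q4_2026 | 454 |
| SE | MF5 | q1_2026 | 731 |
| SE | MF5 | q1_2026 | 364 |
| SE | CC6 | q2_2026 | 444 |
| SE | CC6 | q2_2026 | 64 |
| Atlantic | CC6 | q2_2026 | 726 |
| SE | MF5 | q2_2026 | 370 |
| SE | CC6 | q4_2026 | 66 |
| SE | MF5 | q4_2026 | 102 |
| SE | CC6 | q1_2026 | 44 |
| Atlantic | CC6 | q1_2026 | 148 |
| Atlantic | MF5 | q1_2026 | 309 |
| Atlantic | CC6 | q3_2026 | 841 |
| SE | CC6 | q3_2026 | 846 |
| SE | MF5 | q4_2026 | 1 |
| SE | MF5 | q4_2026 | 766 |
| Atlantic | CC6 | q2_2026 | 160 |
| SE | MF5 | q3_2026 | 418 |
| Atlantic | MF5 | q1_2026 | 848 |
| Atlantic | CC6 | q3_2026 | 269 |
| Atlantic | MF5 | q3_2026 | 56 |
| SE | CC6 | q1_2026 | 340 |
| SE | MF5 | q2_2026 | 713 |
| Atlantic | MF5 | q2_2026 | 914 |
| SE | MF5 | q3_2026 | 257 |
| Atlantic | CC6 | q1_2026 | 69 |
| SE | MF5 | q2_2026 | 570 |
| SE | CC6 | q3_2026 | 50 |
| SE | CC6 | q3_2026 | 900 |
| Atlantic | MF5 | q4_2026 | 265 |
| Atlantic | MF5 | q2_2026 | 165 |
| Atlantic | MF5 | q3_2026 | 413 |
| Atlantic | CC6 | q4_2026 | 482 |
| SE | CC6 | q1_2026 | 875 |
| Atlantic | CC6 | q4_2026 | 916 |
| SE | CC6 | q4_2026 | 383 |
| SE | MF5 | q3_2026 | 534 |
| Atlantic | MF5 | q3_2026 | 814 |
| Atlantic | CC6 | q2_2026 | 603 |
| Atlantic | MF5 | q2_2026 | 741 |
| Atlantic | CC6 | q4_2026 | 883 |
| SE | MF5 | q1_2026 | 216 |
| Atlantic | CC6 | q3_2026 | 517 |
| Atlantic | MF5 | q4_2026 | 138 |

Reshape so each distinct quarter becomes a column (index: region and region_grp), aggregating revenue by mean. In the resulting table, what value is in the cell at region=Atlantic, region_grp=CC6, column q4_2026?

Rows with region=Atlantic, region_grp=CC6 and quarter=q4_2026: revenue values are 482, 916, 883.
(482 + 916 + 883) / 3 = 760.33.

760.33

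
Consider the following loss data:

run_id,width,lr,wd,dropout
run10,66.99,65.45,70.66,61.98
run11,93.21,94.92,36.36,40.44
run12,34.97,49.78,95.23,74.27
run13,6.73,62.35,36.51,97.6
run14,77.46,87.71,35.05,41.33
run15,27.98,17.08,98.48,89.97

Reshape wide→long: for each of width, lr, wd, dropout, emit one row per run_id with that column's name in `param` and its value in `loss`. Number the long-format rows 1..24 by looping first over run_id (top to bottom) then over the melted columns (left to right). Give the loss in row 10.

24 rows total (6 × 4). Row 10: index ⌊(10-1)/4⌋ = 2 into run_id → run12; (10-1) mod 4 = 1 into the melted columns → lr.
So row 10 is (run12, lr, 49.78); loss = 49.78.

49.78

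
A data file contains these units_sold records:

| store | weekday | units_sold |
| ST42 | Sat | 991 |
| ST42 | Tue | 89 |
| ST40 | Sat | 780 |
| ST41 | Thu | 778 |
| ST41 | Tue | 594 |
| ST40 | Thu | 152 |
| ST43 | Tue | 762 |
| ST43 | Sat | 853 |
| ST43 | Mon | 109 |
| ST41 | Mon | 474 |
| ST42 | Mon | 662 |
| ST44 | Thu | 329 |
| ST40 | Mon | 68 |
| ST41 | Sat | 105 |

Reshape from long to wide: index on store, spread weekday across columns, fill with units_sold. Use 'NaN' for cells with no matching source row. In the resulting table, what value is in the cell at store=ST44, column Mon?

NaN

No long-format row has store=ST44 and weekday=Mon, so the cell is NaN.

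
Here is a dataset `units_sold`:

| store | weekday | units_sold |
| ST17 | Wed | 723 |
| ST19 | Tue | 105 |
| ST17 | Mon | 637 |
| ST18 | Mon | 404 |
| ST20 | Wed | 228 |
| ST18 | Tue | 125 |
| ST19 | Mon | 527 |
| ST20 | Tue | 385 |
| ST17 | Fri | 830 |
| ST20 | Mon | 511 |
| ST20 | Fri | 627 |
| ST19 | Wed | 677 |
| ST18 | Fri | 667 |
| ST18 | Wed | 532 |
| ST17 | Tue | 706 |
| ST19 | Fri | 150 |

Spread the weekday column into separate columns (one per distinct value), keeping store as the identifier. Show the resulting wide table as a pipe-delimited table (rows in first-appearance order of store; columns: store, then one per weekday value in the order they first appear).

Columns: store plus the 4 distinct weekday values (Wed, Tue, Mon, Fri).
For example, row ST17 column Wed takes units_sold=723 from the long row (ST17, Wed).

| store | Wed | Tue | Mon | Fri |
| ST17 | 723 | 706 | 637 | 830 |
| ST19 | 677 | 105 | 527 | 150 |
| ST18 | 532 | 125 | 404 | 667 |
| ST20 | 228 | 385 | 511 | 627 |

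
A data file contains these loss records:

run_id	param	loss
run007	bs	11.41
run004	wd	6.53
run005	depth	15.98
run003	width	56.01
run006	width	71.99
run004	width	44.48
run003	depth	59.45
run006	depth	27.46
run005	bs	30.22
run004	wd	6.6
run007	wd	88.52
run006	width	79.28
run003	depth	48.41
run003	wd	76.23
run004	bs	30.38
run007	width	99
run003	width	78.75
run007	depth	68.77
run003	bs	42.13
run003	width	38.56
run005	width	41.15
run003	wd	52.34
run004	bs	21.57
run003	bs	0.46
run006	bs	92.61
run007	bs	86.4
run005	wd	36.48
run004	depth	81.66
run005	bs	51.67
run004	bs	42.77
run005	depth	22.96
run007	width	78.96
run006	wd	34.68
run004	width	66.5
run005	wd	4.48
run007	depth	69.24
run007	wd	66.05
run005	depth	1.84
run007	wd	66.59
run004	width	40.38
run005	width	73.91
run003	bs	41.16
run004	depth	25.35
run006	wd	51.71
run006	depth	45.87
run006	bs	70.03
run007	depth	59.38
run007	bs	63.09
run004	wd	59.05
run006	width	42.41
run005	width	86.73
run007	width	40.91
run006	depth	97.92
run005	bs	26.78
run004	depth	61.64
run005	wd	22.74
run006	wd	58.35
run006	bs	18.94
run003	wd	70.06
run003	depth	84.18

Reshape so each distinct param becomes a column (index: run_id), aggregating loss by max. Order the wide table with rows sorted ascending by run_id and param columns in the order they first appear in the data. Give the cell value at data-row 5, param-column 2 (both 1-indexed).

With rows sorted ascending by run_id, row 5 is run_id=run007. param columns in first-appearance order: bs, wd, depth, width; column 2 is wd.
Long rows with run_id=run007, param=wd: max(88.52, 66.05, 66.59) = 88.52.

88.52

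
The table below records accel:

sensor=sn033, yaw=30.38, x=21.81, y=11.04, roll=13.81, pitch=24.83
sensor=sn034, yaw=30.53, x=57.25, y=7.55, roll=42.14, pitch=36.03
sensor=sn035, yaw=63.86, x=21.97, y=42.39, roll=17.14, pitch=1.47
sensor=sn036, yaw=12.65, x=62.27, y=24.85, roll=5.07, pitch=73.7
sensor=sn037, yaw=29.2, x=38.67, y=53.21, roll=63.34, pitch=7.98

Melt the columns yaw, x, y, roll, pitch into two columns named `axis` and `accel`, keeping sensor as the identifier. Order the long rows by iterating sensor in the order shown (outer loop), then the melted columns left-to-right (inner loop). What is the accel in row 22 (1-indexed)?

25 rows total (5 × 5). Row 22: index ⌊(22-1)/5⌋ = 4 into sensor → sn037; (22-1) mod 5 = 1 into the melted columns → x.
So row 22 is (sn037, x, 38.67); accel = 38.67.

38.67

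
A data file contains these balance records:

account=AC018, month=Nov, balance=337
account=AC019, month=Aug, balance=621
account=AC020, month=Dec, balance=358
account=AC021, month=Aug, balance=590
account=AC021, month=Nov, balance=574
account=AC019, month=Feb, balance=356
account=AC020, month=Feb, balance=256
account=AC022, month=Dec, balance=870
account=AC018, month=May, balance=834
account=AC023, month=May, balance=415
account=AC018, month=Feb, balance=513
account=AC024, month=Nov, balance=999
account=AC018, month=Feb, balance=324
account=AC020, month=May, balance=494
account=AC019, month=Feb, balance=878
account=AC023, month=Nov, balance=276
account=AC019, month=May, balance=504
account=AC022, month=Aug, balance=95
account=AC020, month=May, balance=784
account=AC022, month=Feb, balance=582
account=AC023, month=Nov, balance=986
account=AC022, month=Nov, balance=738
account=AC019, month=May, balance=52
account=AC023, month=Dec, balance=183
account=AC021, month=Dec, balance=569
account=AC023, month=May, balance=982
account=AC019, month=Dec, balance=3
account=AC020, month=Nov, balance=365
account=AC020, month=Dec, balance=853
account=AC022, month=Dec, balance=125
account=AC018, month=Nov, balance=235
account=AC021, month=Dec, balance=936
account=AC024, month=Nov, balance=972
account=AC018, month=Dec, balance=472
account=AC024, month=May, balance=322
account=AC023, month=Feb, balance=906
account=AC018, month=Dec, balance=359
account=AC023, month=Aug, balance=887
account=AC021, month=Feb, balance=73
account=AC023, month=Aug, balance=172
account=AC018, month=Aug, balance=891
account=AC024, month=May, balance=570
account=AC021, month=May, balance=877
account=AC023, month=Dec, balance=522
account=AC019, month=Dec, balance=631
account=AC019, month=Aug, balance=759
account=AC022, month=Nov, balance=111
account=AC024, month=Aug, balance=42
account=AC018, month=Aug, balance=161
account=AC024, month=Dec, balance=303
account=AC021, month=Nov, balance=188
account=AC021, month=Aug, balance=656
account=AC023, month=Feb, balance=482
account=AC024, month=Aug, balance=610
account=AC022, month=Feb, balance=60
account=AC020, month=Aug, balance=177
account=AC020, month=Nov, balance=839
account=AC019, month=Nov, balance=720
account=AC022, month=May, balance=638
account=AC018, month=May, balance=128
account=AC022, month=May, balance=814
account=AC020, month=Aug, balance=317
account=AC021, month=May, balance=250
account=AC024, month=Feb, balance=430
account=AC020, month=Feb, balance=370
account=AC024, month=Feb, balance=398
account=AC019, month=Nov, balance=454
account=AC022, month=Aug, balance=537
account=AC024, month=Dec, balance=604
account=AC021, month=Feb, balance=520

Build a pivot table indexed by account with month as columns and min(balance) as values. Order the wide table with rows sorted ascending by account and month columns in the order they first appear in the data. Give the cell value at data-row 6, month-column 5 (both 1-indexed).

415

With rows sorted ascending by account, row 6 is account=AC023. month columns in first-appearance order: Nov, Aug, Dec, Feb, May; column 5 is May.
Long rows with account=AC023, month=May: min(415, 982) = 415.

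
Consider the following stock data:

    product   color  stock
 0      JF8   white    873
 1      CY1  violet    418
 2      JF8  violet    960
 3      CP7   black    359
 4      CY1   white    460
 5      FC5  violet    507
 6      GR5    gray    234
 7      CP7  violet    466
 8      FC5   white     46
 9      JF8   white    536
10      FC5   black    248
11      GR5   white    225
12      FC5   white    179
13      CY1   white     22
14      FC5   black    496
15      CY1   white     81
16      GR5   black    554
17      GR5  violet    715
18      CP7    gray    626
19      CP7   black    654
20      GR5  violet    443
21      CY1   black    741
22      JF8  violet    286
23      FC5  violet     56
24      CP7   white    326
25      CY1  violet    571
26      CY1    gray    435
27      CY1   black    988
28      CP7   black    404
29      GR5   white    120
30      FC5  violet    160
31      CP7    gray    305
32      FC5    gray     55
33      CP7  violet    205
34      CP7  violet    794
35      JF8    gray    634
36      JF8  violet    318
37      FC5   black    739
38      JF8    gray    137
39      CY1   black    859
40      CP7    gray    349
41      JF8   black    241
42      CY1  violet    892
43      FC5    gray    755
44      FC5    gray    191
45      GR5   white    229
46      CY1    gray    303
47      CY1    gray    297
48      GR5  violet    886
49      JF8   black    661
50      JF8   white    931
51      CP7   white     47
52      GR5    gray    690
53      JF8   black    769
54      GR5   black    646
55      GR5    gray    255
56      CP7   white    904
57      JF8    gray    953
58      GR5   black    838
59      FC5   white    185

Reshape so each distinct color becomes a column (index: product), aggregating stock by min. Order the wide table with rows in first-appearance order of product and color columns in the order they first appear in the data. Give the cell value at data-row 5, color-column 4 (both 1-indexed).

234

With rows in first-appearance order of product, row 5 is product=GR5. color columns in first-appearance order: white, violet, black, gray; column 4 is gray.
Long rows with product=GR5, color=gray: min(234, 690, 255) = 234.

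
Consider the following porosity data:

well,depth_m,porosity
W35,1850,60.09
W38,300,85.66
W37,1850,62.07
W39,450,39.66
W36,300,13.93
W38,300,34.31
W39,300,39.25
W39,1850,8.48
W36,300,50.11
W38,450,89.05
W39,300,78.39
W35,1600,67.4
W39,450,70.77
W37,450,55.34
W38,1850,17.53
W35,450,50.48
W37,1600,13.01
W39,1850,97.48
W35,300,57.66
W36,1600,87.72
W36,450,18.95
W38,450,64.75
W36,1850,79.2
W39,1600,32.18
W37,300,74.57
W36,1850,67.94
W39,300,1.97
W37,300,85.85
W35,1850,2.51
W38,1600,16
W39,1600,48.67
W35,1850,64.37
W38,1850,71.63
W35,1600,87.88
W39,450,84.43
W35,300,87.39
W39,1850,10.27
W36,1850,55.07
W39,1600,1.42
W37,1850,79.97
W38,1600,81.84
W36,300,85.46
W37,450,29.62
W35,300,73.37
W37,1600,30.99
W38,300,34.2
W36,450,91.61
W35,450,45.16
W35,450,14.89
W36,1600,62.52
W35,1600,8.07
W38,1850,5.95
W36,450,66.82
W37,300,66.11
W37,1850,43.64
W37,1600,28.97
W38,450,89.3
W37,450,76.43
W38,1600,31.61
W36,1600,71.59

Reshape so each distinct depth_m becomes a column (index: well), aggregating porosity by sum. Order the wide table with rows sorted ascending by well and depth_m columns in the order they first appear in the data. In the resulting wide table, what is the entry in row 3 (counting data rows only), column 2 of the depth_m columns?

With rows sorted ascending by well, row 3 is well=W37. depth_m columns in first-appearance order: 1850, 300, 450, 1600; column 2 is 300.
Long rows with well=W37, depth_m=300: 74.57 + 85.85 + 66.11 = 226.53.

226.53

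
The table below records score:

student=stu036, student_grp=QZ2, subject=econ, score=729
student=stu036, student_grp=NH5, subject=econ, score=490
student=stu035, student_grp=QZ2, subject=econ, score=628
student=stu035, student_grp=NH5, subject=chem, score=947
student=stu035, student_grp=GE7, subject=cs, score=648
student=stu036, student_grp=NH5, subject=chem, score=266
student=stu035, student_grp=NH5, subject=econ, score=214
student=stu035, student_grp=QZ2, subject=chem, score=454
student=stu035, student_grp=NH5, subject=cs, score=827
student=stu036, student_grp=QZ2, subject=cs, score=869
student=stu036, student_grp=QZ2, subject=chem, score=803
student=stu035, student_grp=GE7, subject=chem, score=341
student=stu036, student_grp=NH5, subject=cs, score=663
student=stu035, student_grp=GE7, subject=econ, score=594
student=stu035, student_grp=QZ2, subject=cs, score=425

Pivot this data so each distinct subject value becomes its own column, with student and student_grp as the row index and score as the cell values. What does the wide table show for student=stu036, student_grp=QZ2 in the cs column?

Wide layout: rows indexed by student and student_grp, columns are the 3 distinct subject values (econ, chem, cs).
Cell (student=stu036, student_grp=QZ2, subject=cs) draws from the long row where student=stu036, student_grp=QZ2 and subject=cs, which has score=869.

869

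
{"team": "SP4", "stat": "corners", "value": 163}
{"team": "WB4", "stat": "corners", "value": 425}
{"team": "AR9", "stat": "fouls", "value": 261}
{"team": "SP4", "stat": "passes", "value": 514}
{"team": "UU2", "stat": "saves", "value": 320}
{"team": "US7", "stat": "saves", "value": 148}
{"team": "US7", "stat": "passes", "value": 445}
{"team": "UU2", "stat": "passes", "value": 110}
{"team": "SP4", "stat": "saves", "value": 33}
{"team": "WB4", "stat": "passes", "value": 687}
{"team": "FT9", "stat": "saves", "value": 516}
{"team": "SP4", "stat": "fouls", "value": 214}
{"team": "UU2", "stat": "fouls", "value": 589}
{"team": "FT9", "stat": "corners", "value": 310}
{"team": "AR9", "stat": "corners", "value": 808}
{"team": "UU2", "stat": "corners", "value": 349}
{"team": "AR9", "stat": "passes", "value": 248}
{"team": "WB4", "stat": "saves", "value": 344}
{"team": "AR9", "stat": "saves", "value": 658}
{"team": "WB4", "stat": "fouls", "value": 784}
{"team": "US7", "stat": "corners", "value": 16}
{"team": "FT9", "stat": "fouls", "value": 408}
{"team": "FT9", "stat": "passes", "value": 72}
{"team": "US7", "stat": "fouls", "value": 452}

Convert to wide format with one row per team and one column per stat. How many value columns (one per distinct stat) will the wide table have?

4

4 distinct stat values: passes, corners, saves, fouls.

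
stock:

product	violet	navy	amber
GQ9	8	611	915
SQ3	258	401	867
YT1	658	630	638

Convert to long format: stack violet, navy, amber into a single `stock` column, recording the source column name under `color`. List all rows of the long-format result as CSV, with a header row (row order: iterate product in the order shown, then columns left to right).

product,color,stock
GQ9,violet,8
GQ9,navy,611
GQ9,amber,915
SQ3,violet,258
SQ3,navy,401
SQ3,amber,867
YT1,violet,658
YT1,navy,630
YT1,amber,638

Each (product, column) pair becomes one row: 3 × 3 = 9 rows.
For example, (GQ9, violet) → stock=8.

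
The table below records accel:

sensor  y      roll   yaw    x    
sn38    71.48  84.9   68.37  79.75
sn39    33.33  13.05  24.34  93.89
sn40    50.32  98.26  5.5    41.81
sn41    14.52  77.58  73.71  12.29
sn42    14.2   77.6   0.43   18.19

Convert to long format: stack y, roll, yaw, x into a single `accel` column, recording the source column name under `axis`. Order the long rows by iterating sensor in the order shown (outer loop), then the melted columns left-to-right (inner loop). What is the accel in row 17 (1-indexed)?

20 rows total (5 × 4). Row 17: index ⌊(17-1)/4⌋ = 4 into sensor → sn42; (17-1) mod 4 = 0 into the melted columns → y.
So row 17 is (sn42, y, 14.2); accel = 14.2.

14.2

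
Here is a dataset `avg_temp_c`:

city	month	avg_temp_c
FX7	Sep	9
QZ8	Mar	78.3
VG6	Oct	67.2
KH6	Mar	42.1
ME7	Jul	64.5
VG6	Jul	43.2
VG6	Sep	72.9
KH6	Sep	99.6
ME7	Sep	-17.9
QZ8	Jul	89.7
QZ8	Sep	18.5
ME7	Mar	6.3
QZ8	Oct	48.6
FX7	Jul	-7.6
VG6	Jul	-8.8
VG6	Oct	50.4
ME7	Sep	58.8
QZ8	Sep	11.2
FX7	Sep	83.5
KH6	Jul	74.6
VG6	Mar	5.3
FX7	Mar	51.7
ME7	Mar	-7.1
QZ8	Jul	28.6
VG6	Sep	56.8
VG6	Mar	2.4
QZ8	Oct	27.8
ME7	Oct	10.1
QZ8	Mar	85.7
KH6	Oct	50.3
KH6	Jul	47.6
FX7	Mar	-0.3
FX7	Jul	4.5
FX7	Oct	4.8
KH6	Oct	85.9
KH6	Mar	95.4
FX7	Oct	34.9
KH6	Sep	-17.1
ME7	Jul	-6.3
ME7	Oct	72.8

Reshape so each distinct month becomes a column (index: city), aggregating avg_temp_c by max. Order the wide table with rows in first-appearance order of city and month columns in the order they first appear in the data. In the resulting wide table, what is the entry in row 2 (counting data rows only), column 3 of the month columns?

48.6

With rows in first-appearance order of city, row 2 is city=QZ8. month columns in first-appearance order: Sep, Mar, Oct, Jul; column 3 is Oct.
Long rows with city=QZ8, month=Oct: max(48.6, 27.8) = 48.6.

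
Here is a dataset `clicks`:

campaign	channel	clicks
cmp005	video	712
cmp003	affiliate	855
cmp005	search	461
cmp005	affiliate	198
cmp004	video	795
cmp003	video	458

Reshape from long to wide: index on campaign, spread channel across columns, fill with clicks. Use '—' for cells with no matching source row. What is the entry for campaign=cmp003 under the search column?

No long-format row has campaign=cmp003 and channel=search, so the cell is —.

—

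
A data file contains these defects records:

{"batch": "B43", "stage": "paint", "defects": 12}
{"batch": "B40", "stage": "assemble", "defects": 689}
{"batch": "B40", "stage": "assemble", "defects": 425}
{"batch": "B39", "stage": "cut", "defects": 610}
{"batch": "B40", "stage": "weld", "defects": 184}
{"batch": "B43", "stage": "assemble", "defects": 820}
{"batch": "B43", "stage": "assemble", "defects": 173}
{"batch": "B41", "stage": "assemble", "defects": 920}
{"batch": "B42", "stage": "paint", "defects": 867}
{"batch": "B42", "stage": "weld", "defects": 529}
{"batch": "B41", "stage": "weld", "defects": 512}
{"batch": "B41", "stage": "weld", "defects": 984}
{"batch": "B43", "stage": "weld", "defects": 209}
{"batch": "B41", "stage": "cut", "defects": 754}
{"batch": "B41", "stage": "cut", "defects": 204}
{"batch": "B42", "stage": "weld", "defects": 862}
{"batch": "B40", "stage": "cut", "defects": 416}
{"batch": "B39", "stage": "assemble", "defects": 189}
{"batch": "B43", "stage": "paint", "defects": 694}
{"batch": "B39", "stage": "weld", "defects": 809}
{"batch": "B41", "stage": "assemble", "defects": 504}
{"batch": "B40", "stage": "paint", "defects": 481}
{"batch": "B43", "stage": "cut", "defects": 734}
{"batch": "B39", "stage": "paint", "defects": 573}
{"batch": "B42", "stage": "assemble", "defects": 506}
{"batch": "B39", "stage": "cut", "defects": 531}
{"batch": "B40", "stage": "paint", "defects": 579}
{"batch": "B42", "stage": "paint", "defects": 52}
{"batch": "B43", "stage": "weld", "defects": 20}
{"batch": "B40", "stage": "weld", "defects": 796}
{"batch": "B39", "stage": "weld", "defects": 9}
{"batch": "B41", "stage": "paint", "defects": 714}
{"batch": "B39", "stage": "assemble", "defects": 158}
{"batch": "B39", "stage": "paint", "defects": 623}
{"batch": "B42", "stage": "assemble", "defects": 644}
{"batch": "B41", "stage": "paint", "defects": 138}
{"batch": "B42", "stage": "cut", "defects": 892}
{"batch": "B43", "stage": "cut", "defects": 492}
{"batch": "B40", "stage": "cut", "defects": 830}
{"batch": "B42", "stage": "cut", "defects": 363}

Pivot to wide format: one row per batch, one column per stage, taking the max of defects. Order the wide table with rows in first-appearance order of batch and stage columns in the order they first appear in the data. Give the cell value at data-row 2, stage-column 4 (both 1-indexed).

With rows in first-appearance order of batch, row 2 is batch=B40. stage columns in first-appearance order: paint, assemble, cut, weld; column 4 is weld.
Long rows with batch=B40, stage=weld: max(184, 796) = 796.

796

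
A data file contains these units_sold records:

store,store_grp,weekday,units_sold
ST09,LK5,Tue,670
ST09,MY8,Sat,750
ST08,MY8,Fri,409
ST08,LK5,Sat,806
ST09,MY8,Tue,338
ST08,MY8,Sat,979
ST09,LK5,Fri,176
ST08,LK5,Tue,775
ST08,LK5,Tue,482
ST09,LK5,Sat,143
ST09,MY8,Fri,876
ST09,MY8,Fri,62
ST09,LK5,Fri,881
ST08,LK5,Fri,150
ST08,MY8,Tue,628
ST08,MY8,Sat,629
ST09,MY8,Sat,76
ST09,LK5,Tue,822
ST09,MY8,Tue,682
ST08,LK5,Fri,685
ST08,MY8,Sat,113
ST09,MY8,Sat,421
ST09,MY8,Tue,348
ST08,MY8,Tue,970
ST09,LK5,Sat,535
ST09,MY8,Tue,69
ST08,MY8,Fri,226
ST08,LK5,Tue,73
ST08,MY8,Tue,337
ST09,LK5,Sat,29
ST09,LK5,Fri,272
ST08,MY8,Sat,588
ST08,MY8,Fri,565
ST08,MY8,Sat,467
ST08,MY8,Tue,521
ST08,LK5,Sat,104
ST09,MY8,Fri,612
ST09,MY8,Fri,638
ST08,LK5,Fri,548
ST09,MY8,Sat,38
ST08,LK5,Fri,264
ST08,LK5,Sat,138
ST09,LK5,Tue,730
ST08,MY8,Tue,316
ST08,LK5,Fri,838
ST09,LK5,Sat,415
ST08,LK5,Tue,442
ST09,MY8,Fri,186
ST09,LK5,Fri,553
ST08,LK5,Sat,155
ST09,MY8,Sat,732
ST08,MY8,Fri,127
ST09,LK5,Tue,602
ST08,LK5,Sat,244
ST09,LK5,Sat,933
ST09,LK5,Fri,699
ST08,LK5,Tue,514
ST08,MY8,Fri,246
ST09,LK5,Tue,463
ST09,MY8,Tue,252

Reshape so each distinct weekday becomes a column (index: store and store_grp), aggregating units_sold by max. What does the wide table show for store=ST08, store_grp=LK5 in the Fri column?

838

Rows with store=ST08, store_grp=LK5 and weekday=Fri: units_sold values are 150, 685, 548, 264, 838.
max(150, 685, 548, 264, 838) = 838.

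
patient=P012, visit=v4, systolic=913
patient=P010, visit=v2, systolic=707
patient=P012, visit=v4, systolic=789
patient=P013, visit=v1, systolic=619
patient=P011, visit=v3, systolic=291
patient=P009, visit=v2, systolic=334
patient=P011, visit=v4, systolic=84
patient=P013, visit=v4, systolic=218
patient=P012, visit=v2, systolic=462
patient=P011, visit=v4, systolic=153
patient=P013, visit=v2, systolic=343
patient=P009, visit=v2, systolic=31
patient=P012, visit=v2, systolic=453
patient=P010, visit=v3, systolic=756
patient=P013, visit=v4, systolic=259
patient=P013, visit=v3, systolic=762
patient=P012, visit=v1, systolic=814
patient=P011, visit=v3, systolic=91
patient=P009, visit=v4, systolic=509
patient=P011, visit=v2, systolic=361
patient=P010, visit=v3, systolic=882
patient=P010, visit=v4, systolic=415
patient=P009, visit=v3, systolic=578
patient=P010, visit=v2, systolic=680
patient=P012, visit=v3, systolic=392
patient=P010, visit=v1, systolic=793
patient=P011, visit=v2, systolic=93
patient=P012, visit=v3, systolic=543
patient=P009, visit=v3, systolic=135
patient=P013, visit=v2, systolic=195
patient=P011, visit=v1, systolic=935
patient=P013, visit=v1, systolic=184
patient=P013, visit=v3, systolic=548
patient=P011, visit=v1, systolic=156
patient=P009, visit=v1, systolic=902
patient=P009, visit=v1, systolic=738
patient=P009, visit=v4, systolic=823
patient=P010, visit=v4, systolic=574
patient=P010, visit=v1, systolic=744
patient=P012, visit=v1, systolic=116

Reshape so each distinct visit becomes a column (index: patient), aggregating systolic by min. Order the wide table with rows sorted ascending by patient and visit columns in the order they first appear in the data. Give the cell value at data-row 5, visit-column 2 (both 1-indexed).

With rows sorted ascending by patient, row 5 is patient=P013. visit columns in first-appearance order: v4, v2, v1, v3; column 2 is v2.
Long rows with patient=P013, visit=v2: min(343, 195) = 195.

195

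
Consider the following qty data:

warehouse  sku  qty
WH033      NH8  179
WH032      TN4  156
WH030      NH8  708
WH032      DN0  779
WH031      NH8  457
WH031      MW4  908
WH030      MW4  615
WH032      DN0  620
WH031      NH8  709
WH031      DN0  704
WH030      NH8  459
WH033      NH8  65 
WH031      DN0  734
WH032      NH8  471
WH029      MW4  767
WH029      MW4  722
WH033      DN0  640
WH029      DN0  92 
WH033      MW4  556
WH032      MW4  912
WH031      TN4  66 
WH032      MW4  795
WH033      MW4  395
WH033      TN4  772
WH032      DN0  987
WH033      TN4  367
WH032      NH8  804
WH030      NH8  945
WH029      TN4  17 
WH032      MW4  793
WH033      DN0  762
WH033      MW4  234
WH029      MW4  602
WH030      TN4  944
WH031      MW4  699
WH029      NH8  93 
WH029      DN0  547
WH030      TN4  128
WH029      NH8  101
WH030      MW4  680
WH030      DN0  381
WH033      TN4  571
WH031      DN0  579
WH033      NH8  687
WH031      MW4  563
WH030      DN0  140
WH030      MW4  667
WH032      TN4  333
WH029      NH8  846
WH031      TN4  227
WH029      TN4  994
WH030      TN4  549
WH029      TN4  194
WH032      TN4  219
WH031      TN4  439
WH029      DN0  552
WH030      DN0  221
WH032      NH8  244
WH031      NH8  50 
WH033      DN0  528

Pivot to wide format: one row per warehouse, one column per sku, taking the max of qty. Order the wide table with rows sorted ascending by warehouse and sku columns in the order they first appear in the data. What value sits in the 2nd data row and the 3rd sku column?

381

With rows sorted ascending by warehouse, row 2 is warehouse=WH030. sku columns in first-appearance order: NH8, TN4, DN0, MW4; column 3 is DN0.
Long rows with warehouse=WH030, sku=DN0: max(381, 140, 221) = 381.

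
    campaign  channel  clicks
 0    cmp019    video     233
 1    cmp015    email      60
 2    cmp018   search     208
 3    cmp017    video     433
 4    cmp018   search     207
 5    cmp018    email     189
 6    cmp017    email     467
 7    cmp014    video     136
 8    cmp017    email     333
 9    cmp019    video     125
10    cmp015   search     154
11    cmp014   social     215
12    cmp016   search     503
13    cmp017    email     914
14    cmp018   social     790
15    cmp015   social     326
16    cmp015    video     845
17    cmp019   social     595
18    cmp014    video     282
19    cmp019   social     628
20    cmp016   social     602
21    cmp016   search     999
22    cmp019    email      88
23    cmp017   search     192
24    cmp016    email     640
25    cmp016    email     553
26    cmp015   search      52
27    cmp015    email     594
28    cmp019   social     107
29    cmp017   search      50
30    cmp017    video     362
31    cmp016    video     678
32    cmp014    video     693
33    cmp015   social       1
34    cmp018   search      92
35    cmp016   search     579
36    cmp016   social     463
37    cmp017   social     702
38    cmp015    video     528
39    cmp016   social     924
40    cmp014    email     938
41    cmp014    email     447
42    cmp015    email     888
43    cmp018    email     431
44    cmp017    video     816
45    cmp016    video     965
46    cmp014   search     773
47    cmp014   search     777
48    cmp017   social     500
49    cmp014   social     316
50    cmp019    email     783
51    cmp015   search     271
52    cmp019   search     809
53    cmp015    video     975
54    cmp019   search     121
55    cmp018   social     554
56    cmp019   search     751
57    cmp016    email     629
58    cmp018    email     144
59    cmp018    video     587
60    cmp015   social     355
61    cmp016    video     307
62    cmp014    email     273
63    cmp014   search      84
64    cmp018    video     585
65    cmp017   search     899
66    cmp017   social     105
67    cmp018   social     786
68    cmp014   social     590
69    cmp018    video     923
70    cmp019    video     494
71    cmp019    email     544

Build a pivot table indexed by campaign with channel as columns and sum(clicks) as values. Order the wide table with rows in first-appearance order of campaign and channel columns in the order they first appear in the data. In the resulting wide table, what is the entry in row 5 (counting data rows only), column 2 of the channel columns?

With rows in first-appearance order of campaign, row 5 is campaign=cmp014. channel columns in first-appearance order: video, email, search, social; column 2 is email.
Long rows with campaign=cmp014, channel=email: 938 + 447 + 273 = 1658.

1658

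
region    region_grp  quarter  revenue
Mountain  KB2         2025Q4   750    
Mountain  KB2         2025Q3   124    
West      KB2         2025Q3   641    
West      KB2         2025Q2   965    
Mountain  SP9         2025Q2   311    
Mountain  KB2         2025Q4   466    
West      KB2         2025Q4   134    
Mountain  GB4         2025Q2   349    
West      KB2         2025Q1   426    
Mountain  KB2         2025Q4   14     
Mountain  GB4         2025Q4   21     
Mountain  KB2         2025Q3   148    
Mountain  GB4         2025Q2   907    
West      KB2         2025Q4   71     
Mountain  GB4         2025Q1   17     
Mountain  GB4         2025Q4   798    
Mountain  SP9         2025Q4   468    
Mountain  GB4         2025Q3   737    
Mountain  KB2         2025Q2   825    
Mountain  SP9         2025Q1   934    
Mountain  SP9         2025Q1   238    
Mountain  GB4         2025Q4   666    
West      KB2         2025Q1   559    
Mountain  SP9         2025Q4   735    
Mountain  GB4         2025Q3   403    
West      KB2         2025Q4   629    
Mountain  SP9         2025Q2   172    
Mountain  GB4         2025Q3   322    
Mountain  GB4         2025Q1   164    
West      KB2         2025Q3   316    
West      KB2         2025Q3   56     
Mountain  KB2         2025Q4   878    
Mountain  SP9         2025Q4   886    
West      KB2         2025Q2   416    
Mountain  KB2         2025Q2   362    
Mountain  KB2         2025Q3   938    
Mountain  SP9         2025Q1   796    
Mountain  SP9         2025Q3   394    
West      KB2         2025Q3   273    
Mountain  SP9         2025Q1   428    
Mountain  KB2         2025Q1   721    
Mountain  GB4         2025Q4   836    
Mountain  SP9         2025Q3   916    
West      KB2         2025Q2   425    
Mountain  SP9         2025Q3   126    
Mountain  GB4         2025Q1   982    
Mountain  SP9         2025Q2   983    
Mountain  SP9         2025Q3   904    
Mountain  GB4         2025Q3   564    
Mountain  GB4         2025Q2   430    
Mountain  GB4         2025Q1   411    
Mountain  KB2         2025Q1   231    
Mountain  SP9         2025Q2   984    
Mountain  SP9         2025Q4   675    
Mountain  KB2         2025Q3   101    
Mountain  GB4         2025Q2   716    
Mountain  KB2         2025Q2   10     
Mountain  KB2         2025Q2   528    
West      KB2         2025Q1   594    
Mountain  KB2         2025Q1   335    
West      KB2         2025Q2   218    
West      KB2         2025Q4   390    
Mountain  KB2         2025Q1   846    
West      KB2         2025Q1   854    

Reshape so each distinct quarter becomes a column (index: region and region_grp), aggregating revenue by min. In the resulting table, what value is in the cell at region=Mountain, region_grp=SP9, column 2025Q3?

126

Rows with region=Mountain, region_grp=SP9 and quarter=2025Q3: revenue values are 394, 916, 126, 904.
min(394, 916, 126, 904) = 126.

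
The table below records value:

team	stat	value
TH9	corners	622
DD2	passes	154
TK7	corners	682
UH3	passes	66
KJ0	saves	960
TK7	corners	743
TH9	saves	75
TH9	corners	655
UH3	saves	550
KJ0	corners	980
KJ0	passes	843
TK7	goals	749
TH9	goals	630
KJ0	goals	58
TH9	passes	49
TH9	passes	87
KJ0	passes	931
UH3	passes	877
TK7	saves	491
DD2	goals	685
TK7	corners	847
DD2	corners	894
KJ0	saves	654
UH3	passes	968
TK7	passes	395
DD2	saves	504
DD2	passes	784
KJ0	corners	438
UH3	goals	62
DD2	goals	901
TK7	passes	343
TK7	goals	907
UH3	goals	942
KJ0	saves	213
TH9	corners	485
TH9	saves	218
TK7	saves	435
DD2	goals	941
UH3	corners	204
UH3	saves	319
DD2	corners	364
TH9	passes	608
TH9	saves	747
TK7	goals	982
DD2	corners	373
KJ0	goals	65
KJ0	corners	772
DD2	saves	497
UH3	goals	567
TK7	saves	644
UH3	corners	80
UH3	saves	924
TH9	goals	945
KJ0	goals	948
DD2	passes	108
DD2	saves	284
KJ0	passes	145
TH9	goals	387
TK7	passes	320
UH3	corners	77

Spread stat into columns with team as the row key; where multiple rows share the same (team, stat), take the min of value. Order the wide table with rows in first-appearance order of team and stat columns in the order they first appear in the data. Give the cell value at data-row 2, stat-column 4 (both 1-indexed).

With rows in first-appearance order of team, row 2 is team=DD2. stat columns in first-appearance order: corners, passes, saves, goals; column 4 is goals.
Long rows with team=DD2, stat=goals: min(685, 901, 941) = 685.

685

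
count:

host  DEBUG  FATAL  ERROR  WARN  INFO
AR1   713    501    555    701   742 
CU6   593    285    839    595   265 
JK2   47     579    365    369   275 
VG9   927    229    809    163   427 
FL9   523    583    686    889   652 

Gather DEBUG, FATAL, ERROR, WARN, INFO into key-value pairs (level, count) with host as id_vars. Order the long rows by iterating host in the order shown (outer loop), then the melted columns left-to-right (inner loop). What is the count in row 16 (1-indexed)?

927

25 rows total (5 × 5). Row 16: index ⌊(16-1)/5⌋ = 3 into host → VG9; (16-1) mod 5 = 0 into the melted columns → DEBUG.
So row 16 is (VG9, DEBUG, 927); count = 927.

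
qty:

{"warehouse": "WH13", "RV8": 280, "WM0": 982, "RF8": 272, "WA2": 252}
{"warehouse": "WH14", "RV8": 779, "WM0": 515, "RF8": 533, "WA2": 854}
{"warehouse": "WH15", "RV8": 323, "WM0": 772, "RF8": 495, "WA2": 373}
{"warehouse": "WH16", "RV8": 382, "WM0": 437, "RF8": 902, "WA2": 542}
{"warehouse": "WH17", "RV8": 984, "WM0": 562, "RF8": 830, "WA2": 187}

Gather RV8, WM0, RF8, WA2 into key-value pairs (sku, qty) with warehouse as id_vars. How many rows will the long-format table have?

20

5 warehouse values × 4 melted columns = 20 rows.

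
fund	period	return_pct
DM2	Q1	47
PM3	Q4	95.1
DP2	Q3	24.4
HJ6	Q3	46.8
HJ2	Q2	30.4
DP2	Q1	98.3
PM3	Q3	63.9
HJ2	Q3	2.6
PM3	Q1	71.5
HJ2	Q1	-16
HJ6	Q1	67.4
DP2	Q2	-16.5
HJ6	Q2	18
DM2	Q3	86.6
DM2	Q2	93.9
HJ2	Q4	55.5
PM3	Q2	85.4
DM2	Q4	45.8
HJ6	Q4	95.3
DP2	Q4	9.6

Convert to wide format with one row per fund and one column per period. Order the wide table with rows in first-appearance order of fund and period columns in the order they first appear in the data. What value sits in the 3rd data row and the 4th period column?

-16.5

With rows in first-appearance order of fund, row 3 is fund=DP2. period columns in first-appearance order: Q1, Q4, Q3, Q2; column 4 is Q2.
Long rows with fund=DP2, period=Q2: return_pct = -16.5.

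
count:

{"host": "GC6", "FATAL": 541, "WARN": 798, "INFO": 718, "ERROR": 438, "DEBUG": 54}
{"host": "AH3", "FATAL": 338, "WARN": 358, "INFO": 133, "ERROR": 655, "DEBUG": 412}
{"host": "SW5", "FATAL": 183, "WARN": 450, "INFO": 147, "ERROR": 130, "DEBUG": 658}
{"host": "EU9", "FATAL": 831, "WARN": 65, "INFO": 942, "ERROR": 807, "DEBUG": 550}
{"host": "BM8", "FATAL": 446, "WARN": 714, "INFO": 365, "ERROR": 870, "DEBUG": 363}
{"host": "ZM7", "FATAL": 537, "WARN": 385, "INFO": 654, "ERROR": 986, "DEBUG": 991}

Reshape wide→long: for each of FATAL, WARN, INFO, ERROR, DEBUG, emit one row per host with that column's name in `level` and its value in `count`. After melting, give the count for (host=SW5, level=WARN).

450

Unpivoting turns each (host, wide-column) pair into one long row.
The wide cell at row SW5, column WARN holds 450, so the long row (SW5, WARN) has count=450.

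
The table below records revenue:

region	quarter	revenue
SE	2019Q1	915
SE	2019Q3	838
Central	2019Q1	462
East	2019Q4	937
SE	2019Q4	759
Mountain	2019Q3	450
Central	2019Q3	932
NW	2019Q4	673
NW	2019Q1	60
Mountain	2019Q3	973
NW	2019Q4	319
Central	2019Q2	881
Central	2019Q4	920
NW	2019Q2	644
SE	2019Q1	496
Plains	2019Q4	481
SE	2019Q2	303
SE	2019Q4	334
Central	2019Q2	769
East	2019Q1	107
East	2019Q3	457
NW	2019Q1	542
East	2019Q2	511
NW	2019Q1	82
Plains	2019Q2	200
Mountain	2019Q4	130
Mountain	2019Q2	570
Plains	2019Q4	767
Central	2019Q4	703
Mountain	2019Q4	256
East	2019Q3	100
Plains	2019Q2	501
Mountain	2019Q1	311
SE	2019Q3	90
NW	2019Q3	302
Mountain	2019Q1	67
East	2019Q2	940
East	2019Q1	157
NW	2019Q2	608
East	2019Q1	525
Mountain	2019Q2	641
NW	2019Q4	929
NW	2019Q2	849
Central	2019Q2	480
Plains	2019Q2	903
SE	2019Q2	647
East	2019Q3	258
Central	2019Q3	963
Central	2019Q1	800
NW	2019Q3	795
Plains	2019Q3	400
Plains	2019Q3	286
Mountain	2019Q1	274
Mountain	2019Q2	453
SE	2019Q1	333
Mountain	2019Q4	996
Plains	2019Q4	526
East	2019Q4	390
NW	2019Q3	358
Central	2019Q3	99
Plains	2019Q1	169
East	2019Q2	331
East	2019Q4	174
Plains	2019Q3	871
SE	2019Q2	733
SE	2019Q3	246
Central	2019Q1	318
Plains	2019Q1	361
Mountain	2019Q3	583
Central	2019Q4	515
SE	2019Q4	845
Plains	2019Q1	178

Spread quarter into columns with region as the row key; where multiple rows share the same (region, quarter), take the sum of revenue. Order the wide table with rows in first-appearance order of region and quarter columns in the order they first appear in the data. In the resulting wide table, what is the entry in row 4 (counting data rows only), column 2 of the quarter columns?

With rows in first-appearance order of region, row 4 is region=Mountain. quarter columns in first-appearance order: 2019Q1, 2019Q3, 2019Q4, 2019Q2; column 2 is 2019Q3.
Long rows with region=Mountain, quarter=2019Q3: 450 + 973 + 583 = 2006.

2006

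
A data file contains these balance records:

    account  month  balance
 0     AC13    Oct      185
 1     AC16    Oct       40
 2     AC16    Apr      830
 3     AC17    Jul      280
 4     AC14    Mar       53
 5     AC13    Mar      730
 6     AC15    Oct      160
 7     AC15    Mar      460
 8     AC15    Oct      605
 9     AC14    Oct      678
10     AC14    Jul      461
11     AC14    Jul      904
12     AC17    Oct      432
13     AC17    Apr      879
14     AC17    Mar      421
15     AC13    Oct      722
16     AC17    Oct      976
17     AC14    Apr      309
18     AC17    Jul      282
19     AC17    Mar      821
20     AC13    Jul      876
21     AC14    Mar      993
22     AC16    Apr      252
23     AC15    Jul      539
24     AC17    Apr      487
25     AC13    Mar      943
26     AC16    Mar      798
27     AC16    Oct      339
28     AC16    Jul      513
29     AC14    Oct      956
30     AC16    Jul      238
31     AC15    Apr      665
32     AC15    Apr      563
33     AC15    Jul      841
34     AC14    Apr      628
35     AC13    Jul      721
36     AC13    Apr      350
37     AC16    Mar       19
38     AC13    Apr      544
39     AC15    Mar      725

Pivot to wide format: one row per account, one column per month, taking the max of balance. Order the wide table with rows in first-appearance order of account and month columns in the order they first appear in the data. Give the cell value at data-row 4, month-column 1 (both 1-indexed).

956

With rows in first-appearance order of account, row 4 is account=AC14. month columns in first-appearance order: Oct, Apr, Jul, Mar; column 1 is Oct.
Long rows with account=AC14, month=Oct: max(678, 956) = 956.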